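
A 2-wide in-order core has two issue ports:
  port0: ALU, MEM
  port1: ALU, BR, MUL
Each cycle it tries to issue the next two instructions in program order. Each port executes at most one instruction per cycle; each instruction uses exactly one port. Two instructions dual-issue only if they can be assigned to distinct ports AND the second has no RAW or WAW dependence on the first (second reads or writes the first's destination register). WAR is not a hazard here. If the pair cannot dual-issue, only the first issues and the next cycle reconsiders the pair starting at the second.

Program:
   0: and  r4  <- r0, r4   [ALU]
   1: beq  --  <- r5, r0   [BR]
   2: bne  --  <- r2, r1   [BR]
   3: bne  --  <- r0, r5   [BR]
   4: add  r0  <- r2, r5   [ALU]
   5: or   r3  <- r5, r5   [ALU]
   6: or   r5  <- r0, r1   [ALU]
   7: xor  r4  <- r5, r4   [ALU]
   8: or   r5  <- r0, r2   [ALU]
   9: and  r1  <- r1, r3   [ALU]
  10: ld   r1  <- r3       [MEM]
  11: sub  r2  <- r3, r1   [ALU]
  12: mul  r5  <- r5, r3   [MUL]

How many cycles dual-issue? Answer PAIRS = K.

#0 head=0: and/beq i0+i1 2-wide
#1 head=2: bne i2 no-port BR/BR
#2 head=3: bne/add i3+i4 2-wide
#3 head=5: or/or i5+i6 2-wide
#4 head=7: xor/or i7+i8 2-wide
#5 head=9: and i9 WAW r1
#6 head=10: ld i10 RAW r1
#7 head=11: sub/mul i11+i12 2-wide

PAIRS = 5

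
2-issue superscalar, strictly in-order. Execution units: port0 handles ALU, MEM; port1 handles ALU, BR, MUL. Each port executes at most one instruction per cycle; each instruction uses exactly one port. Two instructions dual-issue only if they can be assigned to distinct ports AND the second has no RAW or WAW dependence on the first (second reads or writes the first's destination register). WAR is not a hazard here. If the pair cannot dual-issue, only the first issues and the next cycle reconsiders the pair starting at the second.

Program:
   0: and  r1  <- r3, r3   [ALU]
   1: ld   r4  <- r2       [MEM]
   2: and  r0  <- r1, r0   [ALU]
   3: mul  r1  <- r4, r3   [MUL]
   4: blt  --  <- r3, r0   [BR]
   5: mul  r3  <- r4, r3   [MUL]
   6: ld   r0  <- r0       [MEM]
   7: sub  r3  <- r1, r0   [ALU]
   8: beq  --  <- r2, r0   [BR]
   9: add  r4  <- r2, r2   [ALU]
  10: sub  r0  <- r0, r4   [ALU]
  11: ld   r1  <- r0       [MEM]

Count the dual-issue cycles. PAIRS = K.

  cy0 -> i0,i1 (and.ALU;ld.MEM) 2-wide
  cy1 -> i2,i3 (and.ALU;mul.MUL) 2-wide
  cy2 -> i4 (blt.BR) no-port BR/MUL
  cy3 -> i5,i6 (mul.MUL;ld.MEM) 2-wide
  cy4 -> i7,i8 (sub.ALU;beq.BR) 2-wide
  cy5 -> i9 (add.ALU) RAW r4
  cy6 -> i10 (sub.ALU) RAW r0
  cy7 -> i11 (ld.MEM) tail

PAIRS = 4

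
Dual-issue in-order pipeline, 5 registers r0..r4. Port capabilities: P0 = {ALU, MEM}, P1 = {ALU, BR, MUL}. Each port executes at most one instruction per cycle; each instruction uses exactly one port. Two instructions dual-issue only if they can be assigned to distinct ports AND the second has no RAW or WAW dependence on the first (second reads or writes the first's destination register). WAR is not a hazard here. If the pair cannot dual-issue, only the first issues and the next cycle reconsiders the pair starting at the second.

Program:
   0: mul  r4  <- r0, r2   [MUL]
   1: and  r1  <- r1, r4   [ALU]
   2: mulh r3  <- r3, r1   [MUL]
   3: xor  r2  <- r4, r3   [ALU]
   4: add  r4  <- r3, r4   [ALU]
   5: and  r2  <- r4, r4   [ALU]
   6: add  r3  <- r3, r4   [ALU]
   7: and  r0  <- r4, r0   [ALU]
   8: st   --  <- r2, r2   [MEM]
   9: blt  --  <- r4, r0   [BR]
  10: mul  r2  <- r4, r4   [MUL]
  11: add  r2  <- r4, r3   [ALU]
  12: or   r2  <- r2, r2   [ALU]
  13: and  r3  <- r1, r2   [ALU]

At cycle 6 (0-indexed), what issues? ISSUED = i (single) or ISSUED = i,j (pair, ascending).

t=0 i0:mul ; RAW r4
t=1 i1:and ; RAW r1
t=2 i2:mulh ; RAW r3
t=3 i3&i4:xor add ; 2-wide
t=4 i5&i6:and add ; 2-wide
t=5 i7&i8:and st ; 2-wide
t=6 i9:blt ; no-port BR/MUL
t=7 i10:mul ; WAW r2
t=8 i11:add ; RAW+WAW r2
t=9 i12:or ; RAW r2
t=10 i13:and ; tail

ISSUED = 9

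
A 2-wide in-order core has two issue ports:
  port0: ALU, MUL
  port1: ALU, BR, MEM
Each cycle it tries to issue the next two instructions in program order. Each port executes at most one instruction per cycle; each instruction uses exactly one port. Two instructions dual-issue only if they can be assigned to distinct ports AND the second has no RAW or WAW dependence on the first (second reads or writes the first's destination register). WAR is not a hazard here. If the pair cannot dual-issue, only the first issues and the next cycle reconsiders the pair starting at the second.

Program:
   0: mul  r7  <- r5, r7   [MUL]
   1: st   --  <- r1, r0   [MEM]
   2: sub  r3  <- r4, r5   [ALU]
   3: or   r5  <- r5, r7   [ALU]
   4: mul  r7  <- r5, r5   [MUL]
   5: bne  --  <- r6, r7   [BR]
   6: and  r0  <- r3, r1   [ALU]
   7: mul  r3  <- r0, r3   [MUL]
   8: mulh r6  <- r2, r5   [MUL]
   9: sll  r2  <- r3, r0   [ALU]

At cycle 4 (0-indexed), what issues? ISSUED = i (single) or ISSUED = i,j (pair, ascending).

#0 head=0: mul/st i0&i1 dual
#1 head=2: sub/or i2&i3 dual
#2 head=4: mul i4 RAW r7
#3 head=5: bne/and i5&i6 dual
#4 head=7: mul i7 no-port MUL/MUL
#5 head=8: mulh/sll i8&i9 dual

ISSUED = 7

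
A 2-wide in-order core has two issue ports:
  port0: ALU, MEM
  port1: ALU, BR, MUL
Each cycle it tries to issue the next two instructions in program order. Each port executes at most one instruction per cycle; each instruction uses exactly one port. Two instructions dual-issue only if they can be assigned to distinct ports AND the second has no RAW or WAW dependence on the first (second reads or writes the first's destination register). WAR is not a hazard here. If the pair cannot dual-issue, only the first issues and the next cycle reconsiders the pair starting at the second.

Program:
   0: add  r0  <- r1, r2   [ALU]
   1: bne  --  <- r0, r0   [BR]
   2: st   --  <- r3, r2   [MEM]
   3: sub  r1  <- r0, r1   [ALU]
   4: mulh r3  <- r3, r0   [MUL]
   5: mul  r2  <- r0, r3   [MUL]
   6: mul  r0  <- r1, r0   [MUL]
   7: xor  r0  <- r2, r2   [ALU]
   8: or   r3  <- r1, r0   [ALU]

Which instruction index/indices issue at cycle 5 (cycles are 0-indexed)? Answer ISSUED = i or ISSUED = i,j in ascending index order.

ISSUED = 7

t=0 i0:add ; RAW r0
t=1 i1,i2:bne;st ; dual
t=2 i3,i4:sub;mulh ; dual
t=3 i5:mul ; no-port MUL/MUL
t=4 i6:mul ; WAW r0
t=5 i7:xor ; RAW r0
t=6 i8:or ; tail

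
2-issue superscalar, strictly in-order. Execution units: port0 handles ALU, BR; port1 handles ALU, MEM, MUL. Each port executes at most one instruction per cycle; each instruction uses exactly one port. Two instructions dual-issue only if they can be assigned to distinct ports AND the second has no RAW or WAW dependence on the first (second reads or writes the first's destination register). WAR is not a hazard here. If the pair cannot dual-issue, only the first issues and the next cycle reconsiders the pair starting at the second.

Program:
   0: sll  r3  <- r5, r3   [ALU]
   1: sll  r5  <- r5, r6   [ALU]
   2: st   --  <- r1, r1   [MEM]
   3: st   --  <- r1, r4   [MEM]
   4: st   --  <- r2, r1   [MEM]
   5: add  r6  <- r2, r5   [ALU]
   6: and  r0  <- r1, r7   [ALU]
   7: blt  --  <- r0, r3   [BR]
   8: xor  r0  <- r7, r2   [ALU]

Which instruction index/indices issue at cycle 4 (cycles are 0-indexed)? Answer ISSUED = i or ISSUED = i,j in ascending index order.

c0: i0&i1 sll sll  2-wide
c1: i2 st  no-port MEM/MEM
c2: i3 st  no-port MEM/MEM
c3: i4&i5 st add  2-wide
c4: i6 and  RAW r0
c5: i7&i8 blt xor  2-wide

ISSUED = 6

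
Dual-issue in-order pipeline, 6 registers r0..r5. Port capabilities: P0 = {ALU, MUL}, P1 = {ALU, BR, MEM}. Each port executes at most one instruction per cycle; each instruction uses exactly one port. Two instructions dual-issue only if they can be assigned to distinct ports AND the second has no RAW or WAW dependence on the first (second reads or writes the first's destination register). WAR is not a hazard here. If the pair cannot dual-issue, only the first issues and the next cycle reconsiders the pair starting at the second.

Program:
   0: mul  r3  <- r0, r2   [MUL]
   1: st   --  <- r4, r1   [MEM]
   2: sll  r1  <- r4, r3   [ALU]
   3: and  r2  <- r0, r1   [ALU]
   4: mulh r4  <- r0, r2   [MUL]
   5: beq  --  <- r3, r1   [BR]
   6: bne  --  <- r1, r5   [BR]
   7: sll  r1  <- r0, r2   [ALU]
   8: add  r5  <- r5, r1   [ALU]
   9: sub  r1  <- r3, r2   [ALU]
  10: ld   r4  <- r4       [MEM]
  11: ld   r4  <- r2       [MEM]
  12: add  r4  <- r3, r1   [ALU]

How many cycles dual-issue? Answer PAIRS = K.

0. mul.MUL+st.MEM @i0&i1  | dual
1. sll.ALU @i2  | RAW r1
2. and.ALU @i3  | RAW r2
3. mulh.MUL+beq.BR @i4&i5  | dual
4. bne.BR+sll.ALU @i6&i7  | dual
5. add.ALU+sub.ALU @i8&i9  | dual
6. ld.MEM @i10  | no-port MEM/MEM
7. ld.MEM @i11  | WAW r4
8. add.ALU @i12  | tail

PAIRS = 4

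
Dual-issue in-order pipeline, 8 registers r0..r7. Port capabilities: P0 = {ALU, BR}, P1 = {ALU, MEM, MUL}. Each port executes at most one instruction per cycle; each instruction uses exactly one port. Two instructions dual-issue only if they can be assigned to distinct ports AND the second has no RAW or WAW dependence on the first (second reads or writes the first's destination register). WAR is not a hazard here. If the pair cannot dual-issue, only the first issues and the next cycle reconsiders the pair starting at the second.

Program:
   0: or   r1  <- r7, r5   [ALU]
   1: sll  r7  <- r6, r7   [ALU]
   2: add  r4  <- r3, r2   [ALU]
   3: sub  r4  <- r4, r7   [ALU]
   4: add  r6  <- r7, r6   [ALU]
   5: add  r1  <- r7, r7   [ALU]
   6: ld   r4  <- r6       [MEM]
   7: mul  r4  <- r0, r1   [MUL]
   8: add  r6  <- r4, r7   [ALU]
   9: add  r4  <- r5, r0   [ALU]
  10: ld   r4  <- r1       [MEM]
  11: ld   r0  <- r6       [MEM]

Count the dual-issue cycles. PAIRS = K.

PAIRS = 4

#0 head=0: or;sll i0&i1 pair
#1 head=2: add i2 RAW+WAW r4
#2 head=3: sub;add i3&i4 pair
#3 head=5: add;ld i5&i6 pair
#4 head=7: mul i7 RAW r4
#5 head=8: add;add i8&i9 pair
#6 head=10: ld i10 no-port MEM/MEM
#7 head=11: ld i11 tail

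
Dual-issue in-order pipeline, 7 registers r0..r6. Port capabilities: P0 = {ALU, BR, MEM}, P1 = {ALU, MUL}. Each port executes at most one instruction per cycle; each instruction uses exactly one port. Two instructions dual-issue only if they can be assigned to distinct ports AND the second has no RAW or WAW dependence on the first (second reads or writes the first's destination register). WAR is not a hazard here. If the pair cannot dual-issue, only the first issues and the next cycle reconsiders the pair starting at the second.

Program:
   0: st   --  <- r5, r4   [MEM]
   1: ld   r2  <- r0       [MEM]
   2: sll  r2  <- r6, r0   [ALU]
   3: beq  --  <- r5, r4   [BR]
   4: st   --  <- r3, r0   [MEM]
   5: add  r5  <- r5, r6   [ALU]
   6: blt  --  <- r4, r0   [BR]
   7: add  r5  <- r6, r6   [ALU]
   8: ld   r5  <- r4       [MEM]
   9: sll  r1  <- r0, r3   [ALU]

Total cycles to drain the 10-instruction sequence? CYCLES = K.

c0: i0 st.MEM  no-port MEM/MEM
c1: i1 ld.MEM  WAW r2
c2: i2&i3 sll.ALU/beq.BR  2-wide
c3: i4&i5 st.MEM/add.ALU  2-wide
c4: i6&i7 blt.BR/add.ALU  2-wide
c5: i8&i9 ld.MEM/sll.ALU  2-wide

CYCLES = 6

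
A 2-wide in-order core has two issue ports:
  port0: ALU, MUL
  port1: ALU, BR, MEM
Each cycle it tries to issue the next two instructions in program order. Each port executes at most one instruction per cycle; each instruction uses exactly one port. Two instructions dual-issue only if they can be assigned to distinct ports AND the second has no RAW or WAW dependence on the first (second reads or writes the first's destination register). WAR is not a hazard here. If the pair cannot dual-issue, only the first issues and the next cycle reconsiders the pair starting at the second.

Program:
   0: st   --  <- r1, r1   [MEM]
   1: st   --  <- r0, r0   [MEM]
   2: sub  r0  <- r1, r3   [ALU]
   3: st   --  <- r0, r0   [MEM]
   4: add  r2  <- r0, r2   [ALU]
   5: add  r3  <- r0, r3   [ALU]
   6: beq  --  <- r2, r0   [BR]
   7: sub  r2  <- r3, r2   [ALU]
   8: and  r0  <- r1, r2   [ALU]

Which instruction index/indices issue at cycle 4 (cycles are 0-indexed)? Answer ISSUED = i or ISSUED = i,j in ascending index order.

t=0 i0:st ; no-port MEM/MEM
t=1 i1&i2:st;sub ; pair
t=2 i3&i4:st;add ; pair
t=3 i5&i6:add;beq ; pair
t=4 i7:sub ; RAW r2
t=5 i8:and ; tail

ISSUED = 7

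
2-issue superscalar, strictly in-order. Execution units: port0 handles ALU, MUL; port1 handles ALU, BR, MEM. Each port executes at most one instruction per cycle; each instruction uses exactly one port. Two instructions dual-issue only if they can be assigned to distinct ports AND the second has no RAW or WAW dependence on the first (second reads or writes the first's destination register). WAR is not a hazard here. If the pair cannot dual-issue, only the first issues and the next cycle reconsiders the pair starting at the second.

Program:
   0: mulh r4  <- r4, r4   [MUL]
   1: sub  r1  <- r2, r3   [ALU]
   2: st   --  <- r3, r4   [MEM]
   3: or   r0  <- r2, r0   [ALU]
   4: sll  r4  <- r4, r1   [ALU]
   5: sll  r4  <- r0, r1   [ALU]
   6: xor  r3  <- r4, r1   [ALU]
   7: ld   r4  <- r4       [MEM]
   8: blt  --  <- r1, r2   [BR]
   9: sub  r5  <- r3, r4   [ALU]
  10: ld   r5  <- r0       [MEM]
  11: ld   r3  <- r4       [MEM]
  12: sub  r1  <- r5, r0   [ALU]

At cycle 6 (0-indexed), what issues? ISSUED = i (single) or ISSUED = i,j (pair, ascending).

ISSUED = 10

c0: i0&i1 mulh;sub  pair
c1: i2&i3 st;or  pair
c2: i4 sll  WAW r4
c3: i5 sll  RAW r4
c4: i6&i7 xor;ld  pair
c5: i8&i9 blt;sub  pair
c6: i10 ld  no-port MEM/MEM
c7: i11&i12 ld;sub  pair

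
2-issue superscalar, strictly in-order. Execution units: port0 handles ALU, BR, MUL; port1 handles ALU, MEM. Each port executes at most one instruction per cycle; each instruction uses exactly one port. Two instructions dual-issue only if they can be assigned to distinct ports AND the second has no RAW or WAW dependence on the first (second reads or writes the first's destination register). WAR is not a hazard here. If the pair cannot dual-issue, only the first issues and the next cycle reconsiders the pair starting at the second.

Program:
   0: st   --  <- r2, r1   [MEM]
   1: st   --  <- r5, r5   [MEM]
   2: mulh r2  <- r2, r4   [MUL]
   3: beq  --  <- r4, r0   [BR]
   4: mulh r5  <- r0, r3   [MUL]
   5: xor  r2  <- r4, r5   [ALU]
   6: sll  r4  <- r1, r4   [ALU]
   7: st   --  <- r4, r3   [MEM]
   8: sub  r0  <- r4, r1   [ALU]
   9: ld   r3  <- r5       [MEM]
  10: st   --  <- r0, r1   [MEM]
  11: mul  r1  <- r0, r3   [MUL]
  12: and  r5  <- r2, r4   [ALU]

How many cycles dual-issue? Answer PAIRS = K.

PAIRS = 4

t=0 i0:st ; no-port MEM/MEM
t=1 i1,i2:st/mulh ; pair
t=2 i3:beq ; no-port BR/MUL
t=3 i4:mulh ; RAW r5
t=4 i5,i6:xor/sll ; pair
t=5 i7,i8:st/sub ; pair
t=6 i9:ld ; no-port MEM/MEM
t=7 i10,i11:st/mul ; pair
t=8 i12:and ; tail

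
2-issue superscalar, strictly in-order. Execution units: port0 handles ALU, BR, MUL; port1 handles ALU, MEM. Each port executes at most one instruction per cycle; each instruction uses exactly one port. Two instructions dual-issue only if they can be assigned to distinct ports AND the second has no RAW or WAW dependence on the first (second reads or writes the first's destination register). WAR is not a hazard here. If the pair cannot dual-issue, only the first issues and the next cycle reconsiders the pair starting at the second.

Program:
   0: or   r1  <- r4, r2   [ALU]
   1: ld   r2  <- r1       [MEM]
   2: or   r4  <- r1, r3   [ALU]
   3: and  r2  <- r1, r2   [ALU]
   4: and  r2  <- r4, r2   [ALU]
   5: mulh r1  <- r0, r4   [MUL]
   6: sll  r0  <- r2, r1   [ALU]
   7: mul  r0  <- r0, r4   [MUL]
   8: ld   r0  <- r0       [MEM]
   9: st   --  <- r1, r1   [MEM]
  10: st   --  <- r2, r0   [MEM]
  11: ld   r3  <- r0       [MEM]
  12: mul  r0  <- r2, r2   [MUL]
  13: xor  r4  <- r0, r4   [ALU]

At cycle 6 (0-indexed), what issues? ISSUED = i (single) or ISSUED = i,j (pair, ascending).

t=0 i0:or ; RAW r1
t=1 i1&i2:ld;or ; dual
t=2 i3:and ; RAW+WAW r2
t=3 i4&i5:and;mulh ; dual
t=4 i6:sll ; RAW+WAW r0
t=5 i7:mul ; RAW+WAW r0
t=6 i8:ld ; no-port MEM/MEM
t=7 i9:st ; no-port MEM/MEM
t=8 i10:st ; no-port MEM/MEM
t=9 i11&i12:ld;mul ; dual
t=10 i13:xor ; tail

ISSUED = 8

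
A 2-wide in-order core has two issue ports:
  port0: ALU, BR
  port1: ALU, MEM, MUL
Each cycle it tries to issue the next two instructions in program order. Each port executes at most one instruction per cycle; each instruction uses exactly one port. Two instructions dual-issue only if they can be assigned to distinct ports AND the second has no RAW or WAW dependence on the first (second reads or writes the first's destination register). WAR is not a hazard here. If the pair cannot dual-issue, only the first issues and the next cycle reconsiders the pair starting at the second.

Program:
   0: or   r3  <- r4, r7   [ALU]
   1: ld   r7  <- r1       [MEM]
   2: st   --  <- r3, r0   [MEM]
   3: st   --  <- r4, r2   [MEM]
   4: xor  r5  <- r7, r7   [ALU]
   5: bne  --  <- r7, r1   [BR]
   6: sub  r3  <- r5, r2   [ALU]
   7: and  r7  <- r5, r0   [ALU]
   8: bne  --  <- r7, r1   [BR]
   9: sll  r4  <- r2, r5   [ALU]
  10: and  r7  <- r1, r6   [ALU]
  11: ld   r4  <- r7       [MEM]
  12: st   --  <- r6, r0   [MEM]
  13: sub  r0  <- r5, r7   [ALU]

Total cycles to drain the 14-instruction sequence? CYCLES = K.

CYCLES = 9

c0: i0+i1 or.ALU/ld.MEM  pair
c1: i2 st.MEM  no-port MEM/MEM
c2: i3+i4 st.MEM/xor.ALU  pair
c3: i5+i6 bne.BR/sub.ALU  pair
c4: i7 and.ALU  RAW r7
c5: i8+i9 bne.BR/sll.ALU  pair
c6: i10 and.ALU  RAW r7
c7: i11 ld.MEM  no-port MEM/MEM
c8: i12+i13 st.MEM/sub.ALU  pair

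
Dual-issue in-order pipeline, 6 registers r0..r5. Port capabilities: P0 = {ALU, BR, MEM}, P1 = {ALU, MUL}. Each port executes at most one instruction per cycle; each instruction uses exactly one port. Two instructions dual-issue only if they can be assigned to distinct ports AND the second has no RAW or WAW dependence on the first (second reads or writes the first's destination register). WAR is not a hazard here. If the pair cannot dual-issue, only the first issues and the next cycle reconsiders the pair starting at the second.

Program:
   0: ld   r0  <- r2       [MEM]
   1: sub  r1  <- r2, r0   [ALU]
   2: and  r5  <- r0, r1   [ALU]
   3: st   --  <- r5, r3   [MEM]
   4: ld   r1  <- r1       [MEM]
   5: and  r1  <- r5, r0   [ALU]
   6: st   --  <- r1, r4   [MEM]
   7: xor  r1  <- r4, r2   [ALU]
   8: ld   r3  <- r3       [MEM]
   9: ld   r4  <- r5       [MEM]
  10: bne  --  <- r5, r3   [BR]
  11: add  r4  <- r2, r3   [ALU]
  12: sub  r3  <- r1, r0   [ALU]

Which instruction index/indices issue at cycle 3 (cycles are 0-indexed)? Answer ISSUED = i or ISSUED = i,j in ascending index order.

ISSUED = 3

[0] i0  ld.MEM  -- RAW r0
[1] i1  sub.ALU  -- RAW r1
[2] i2  and.ALU  -- RAW r5
[3] i3  st.MEM  -- no-port MEM/MEM
[4] i4  ld.MEM  -- WAW r1
[5] i5  and.ALU  -- RAW r1
[6] i6&i7  st.MEM xor.ALU  -- dual
[7] i8  ld.MEM  -- no-port MEM/MEM
[8] i9  ld.MEM  -- no-port MEM/BR
[9] i10&i11  bne.BR add.ALU  -- dual
[10] i12  sub.ALU  -- tail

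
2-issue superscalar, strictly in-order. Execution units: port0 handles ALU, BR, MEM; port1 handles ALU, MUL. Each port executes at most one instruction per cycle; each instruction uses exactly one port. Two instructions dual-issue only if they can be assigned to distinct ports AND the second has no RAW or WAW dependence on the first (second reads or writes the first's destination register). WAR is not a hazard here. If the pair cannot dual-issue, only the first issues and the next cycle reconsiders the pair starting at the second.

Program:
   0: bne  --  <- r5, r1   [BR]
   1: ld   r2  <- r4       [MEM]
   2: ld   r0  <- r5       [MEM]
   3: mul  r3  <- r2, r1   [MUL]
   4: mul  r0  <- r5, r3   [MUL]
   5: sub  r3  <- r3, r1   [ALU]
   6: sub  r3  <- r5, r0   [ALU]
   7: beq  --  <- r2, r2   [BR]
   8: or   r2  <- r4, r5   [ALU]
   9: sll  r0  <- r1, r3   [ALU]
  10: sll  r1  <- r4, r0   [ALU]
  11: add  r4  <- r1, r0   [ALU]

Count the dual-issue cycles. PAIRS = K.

#0 head=0: bne.BR i0 no-port BR/MEM
#1 head=1: ld.MEM i1 no-port MEM/MEM
#2 head=2: ld.MEM;mul.MUL i2,i3 2-wide
#3 head=4: mul.MUL;sub.ALU i4,i5 2-wide
#4 head=6: sub.ALU;beq.BR i6,i7 2-wide
#5 head=8: or.ALU;sll.ALU i8,i9 2-wide
#6 head=10: sll.ALU i10 RAW r1
#7 head=11: add.ALU i11 tail

PAIRS = 4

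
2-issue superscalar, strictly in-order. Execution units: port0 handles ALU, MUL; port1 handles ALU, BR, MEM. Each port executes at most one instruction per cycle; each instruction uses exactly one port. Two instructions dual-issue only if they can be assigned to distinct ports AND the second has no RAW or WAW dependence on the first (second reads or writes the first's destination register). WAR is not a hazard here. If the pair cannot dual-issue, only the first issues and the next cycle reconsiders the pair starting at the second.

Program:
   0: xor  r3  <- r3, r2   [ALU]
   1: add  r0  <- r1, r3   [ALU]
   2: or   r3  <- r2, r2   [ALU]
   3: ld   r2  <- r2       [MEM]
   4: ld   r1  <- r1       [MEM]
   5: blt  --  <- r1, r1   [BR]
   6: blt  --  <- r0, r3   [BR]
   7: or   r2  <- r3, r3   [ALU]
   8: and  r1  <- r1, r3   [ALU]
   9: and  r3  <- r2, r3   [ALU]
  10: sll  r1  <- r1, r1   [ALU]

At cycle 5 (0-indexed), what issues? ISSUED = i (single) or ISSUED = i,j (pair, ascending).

ISSUED = 6,7

#0 head=0: xor i0 RAW r3
#1 head=1: add;or i1,i2 2-wide
#2 head=3: ld i3 no-port MEM/MEM
#3 head=4: ld i4 no-port MEM/BR
#4 head=5: blt i5 no-port BR/BR
#5 head=6: blt;or i6,i7 2-wide
#6 head=8: and;and i8,i9 2-wide
#7 head=10: sll i10 tail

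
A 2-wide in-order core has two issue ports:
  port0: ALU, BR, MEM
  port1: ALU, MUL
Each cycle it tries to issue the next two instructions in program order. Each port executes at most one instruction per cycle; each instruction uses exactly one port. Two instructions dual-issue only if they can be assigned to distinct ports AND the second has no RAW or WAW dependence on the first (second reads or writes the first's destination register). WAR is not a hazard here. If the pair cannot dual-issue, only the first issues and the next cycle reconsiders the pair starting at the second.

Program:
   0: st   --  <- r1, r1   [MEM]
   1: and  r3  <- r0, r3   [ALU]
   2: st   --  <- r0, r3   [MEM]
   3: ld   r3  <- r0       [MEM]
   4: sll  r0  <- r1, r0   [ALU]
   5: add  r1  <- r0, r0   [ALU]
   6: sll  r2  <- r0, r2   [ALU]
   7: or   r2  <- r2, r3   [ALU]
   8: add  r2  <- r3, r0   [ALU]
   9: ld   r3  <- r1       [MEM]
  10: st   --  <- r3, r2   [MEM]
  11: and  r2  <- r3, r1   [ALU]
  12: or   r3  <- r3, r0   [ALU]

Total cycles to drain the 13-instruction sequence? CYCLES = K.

  cy0 -> i0&i1 (st+and) 2-wide
  cy1 -> i2 (st) no-port MEM/MEM
  cy2 -> i3&i4 (ld+sll) 2-wide
  cy3 -> i5&i6 (add+sll) 2-wide
  cy4 -> i7 (or) WAW r2
  cy5 -> i8&i9 (add+ld) 2-wide
  cy6 -> i10&i11 (st+and) 2-wide
  cy7 -> i12 (or) tail

CYCLES = 8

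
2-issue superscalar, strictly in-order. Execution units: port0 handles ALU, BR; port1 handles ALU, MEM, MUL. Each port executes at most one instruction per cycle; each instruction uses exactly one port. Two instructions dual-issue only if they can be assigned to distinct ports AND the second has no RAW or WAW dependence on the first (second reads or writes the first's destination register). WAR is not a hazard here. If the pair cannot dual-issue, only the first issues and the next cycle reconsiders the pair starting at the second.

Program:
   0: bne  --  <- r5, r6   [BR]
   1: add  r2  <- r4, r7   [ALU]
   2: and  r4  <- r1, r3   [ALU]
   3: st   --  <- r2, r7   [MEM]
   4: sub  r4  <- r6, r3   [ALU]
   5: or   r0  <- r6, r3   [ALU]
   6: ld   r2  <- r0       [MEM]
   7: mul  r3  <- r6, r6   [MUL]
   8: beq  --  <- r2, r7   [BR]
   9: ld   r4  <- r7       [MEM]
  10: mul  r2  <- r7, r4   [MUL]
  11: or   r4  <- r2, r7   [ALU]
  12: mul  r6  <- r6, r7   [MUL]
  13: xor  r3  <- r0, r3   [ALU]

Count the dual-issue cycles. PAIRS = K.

PAIRS = 5

[0] i0+i1  bne/add  -- pair
[1] i2+i3  and/st  -- pair
[2] i4+i5  sub/or  -- pair
[3] i6  ld  -- no-port MEM/MUL
[4] i7+i8  mul/beq  -- pair
[5] i9  ld  -- no-port MEM/MUL
[6] i10  mul  -- RAW r2
[7] i11+i12  or/mul  -- pair
[8] i13  xor  -- tail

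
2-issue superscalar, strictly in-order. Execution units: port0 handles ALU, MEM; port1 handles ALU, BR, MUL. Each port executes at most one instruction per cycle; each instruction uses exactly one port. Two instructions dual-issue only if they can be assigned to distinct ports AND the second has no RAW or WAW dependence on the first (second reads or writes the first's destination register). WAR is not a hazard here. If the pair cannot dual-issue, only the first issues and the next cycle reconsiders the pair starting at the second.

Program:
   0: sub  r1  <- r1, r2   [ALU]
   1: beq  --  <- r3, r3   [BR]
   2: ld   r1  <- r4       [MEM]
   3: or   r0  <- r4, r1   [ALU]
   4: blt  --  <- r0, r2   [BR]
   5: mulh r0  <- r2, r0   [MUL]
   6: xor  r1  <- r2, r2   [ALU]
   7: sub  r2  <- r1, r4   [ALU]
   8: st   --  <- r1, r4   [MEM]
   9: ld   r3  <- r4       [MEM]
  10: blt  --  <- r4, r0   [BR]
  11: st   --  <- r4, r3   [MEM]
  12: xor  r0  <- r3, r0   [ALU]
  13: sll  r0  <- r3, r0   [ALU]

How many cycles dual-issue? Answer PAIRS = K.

0. sub beq @i0,i1  | 2-wide
1. ld @i2  | RAW r1
2. or @i3  | RAW r0
3. blt @i4  | no-port BR/MUL
4. mulh xor @i5,i6  | 2-wide
5. sub st @i7,i8  | 2-wide
6. ld blt @i9,i10  | 2-wide
7. st xor @i11,i12  | 2-wide
8. sll @i13  | tail

PAIRS = 5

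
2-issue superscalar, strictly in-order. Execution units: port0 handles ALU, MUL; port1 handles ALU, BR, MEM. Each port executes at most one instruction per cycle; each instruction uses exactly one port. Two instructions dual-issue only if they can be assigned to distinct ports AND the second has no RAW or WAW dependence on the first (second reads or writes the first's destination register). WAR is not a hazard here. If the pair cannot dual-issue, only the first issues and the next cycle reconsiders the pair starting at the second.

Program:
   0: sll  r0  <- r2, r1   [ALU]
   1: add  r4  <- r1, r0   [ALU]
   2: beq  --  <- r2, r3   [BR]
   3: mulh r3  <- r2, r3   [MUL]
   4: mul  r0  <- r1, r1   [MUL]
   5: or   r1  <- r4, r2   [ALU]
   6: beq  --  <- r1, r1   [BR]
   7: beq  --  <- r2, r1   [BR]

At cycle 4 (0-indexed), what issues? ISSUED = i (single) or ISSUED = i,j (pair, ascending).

c0: i0 sll  RAW r0
c1: i1,i2 add+beq  dual
c2: i3 mulh  no-port MUL/MUL
c3: i4,i5 mul+or  dual
c4: i6 beq  no-port BR/BR
c5: i7 beq  tail

ISSUED = 6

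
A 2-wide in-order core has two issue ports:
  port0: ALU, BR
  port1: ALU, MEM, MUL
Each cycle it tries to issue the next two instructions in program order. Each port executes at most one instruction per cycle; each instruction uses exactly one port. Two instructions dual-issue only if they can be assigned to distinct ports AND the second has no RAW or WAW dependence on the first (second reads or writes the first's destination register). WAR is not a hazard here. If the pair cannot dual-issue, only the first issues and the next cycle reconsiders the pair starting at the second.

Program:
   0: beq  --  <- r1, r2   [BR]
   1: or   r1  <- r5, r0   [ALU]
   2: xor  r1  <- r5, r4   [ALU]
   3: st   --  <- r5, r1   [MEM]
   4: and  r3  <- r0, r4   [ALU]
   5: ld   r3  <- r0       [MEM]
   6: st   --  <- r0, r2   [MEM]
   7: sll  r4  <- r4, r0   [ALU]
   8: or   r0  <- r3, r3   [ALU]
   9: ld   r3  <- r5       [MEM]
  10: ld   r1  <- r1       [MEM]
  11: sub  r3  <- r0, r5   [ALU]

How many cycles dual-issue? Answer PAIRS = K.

#0 head=0: beq.BR/or.ALU i0+i1 2-wide
#1 head=2: xor.ALU i2 RAW r1
#2 head=3: st.MEM/and.ALU i3+i4 2-wide
#3 head=5: ld.MEM i5 no-port MEM/MEM
#4 head=6: st.MEM/sll.ALU i6+i7 2-wide
#5 head=8: or.ALU/ld.MEM i8+i9 2-wide
#6 head=10: ld.MEM/sub.ALU i10+i11 2-wide

PAIRS = 5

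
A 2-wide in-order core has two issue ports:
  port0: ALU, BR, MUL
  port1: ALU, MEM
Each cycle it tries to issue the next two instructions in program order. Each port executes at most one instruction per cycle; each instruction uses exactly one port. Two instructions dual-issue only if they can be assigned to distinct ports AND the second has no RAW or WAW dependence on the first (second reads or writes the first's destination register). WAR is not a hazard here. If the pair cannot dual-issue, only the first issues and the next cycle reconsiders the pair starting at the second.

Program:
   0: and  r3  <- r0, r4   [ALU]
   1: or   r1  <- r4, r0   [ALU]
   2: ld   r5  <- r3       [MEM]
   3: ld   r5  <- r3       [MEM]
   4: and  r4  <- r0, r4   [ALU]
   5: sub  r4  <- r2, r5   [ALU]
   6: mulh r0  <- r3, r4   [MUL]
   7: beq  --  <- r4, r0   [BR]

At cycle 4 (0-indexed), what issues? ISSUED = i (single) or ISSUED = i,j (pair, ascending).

[0] i0&i1  and;or  -- 2-wide
[1] i2  ld  -- no-port MEM/MEM
[2] i3&i4  ld;and  -- 2-wide
[3] i5  sub  -- RAW r4
[4] i6  mulh  -- no-port MUL/BR
[5] i7  beq  -- tail

ISSUED = 6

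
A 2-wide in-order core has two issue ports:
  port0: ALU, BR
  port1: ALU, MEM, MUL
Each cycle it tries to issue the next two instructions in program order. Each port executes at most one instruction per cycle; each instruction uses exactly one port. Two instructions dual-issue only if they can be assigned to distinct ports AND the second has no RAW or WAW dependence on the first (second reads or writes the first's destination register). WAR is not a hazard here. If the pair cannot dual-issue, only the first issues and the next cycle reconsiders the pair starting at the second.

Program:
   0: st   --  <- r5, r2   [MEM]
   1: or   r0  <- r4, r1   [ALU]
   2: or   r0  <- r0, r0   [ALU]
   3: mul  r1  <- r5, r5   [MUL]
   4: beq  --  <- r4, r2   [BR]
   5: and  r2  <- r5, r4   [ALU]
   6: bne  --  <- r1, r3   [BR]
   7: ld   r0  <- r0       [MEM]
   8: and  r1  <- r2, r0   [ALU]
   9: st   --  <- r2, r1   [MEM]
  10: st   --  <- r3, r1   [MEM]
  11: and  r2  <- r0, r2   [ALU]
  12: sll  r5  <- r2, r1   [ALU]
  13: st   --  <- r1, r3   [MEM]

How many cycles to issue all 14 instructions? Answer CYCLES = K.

CYCLES = 8

t=0 i0&i1:st;or ; pair
t=1 i2&i3:or;mul ; pair
t=2 i4&i5:beq;and ; pair
t=3 i6&i7:bne;ld ; pair
t=4 i8:and ; RAW r1
t=5 i9:st ; no-port MEM/MEM
t=6 i10&i11:st;and ; pair
t=7 i12&i13:sll;st ; pair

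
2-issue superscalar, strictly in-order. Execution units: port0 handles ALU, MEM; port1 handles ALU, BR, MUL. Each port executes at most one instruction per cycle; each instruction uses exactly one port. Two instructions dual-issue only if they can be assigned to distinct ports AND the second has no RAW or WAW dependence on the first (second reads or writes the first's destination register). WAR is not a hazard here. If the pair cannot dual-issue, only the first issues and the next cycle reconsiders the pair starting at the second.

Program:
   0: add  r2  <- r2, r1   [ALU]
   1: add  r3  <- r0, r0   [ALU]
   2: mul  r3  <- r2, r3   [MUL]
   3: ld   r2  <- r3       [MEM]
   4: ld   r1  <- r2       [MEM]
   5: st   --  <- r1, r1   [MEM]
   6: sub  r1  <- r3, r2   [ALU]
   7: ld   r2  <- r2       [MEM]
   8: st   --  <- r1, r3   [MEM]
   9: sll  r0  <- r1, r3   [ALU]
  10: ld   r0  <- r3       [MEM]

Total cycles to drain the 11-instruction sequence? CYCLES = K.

CYCLES = 8

c0: i0&i1 add.ALU add.ALU  dual
c1: i2 mul.MUL  RAW r3
c2: i3 ld.MEM  no-port MEM/MEM
c3: i4 ld.MEM  no-port MEM/MEM
c4: i5&i6 st.MEM sub.ALU  dual
c5: i7 ld.MEM  no-port MEM/MEM
c6: i8&i9 st.MEM sll.ALU  dual
c7: i10 ld.MEM  tail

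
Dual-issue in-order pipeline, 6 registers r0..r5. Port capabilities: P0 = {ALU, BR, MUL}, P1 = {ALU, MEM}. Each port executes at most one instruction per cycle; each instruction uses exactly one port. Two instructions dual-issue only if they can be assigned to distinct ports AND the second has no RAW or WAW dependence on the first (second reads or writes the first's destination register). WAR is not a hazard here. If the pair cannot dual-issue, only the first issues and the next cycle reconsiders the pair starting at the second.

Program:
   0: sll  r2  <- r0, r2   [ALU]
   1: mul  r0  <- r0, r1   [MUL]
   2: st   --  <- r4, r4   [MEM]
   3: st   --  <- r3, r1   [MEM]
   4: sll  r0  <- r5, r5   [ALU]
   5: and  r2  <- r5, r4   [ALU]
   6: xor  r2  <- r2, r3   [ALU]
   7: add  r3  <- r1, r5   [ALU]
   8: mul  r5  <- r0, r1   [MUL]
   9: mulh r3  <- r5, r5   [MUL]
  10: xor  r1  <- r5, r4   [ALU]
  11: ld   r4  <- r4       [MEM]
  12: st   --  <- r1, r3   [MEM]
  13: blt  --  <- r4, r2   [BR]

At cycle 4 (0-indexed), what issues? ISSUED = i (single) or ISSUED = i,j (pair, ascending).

[0] i0/i1  sll/mul  -- 2-wide
[1] i2  st  -- no-port MEM/MEM
[2] i3/i4  st/sll  -- 2-wide
[3] i5  and  -- RAW+WAW r2
[4] i6/i7  xor/add  -- 2-wide
[5] i8  mul  -- no-port MUL/MUL
[6] i9/i10  mulh/xor  -- 2-wide
[7] i11  ld  -- no-port MEM/MEM
[8] i12/i13  st/blt  -- 2-wide

ISSUED = 6,7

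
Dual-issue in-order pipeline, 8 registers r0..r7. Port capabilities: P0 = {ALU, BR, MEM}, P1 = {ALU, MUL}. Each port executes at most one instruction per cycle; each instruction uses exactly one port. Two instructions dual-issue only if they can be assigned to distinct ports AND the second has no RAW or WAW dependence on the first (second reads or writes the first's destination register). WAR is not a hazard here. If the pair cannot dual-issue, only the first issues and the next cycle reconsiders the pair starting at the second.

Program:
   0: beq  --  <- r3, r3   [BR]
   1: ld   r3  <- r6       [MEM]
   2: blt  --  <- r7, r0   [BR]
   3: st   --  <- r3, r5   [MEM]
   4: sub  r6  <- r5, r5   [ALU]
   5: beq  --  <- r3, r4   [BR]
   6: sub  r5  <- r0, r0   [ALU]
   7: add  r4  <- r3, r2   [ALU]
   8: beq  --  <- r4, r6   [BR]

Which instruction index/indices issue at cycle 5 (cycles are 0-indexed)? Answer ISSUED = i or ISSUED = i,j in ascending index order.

ISSUED = 7

[0] i0  beq.BR  -- no-port BR/MEM
[1] i1  ld.MEM  -- no-port MEM/BR
[2] i2  blt.BR  -- no-port BR/MEM
[3] i3+i4  st.MEM+sub.ALU  -- dual
[4] i5+i6  beq.BR+sub.ALU  -- dual
[5] i7  add.ALU  -- RAW r4
[6] i8  beq.BR  -- tail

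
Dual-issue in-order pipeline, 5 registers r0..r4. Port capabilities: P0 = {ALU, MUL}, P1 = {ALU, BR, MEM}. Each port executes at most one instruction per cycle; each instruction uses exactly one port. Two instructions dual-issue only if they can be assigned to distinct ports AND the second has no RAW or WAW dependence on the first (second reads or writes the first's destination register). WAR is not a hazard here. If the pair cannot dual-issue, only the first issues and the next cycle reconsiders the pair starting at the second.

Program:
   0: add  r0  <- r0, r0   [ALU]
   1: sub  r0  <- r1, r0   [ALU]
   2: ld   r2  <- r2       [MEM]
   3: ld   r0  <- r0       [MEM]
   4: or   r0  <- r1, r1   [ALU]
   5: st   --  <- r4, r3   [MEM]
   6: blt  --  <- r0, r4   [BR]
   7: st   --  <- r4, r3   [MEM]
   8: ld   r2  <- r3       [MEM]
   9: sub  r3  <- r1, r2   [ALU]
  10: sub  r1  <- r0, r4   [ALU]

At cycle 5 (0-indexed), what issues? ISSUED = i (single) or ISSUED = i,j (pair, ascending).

ISSUED = 7

0. add.ALU @i0  | RAW+WAW r0
1. sub.ALU+ld.MEM @i1+i2  | pair
2. ld.MEM @i3  | WAW r0
3. or.ALU+st.MEM @i4+i5  | pair
4. blt.BR @i6  | no-port BR/MEM
5. st.MEM @i7  | no-port MEM/MEM
6. ld.MEM @i8  | RAW r2
7. sub.ALU+sub.ALU @i9+i10  | pair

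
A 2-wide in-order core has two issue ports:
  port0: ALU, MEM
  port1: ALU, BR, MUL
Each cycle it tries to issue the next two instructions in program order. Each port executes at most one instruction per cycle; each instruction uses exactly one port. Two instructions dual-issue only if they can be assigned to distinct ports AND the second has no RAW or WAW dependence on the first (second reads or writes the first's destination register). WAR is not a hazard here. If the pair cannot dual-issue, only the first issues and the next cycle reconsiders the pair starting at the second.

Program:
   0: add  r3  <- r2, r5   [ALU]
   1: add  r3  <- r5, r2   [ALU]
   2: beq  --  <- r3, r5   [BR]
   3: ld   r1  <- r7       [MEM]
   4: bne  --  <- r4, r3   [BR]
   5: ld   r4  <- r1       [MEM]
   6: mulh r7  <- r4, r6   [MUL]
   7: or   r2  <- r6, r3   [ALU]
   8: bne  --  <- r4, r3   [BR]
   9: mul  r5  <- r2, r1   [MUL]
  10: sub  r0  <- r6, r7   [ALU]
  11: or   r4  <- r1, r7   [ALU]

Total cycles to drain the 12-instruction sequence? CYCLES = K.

[0] i0  add  -- WAW r3
[1] i1  add  -- RAW r3
[2] i2&i3  beq+ld  -- 2-wide
[3] i4&i5  bne+ld  -- 2-wide
[4] i6&i7  mulh+or  -- 2-wide
[5] i8  bne  -- no-port BR/MUL
[6] i9&i10  mul+sub  -- 2-wide
[7] i11  or  -- tail

CYCLES = 8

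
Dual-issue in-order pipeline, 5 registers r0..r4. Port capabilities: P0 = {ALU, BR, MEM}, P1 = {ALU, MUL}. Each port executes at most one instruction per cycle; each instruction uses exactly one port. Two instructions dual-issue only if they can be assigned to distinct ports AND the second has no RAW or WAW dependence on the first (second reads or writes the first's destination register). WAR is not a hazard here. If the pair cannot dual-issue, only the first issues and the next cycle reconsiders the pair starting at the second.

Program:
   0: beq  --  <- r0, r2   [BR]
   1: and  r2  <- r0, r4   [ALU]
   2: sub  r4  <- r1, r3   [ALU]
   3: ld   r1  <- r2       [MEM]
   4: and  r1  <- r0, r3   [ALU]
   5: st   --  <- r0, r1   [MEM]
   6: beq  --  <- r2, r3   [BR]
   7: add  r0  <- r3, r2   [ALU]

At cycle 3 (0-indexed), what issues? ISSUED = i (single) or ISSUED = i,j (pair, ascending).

[0] i0&i1  beq and  -- 2-wide
[1] i2&i3  sub ld  -- 2-wide
[2] i4  and  -- RAW r1
[3] i5  st  -- no-port MEM/BR
[4] i6&i7  beq add  -- 2-wide

ISSUED = 5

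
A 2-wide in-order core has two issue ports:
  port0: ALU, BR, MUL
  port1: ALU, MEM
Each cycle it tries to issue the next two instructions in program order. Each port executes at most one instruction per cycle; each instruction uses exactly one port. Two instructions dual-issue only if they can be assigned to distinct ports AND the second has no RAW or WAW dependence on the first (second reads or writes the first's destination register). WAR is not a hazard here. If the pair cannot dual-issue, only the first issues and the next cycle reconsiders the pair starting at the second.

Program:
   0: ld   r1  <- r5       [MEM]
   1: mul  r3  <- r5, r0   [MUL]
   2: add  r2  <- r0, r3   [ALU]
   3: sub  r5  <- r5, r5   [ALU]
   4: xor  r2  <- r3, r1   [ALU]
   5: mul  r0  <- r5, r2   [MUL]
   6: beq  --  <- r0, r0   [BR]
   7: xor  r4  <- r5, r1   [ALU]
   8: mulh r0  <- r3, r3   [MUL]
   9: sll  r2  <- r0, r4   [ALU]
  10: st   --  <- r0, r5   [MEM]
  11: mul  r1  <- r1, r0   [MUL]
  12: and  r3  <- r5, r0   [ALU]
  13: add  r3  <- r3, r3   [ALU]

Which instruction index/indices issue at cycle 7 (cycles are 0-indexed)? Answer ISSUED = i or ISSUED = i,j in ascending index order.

ISSUED = 11,12

0. ld.MEM mul.MUL @i0,i1  | pair
1. add.ALU sub.ALU @i2,i3  | pair
2. xor.ALU @i4  | RAW r2
3. mul.MUL @i5  | no-port MUL/BR
4. beq.BR xor.ALU @i6,i7  | pair
5. mulh.MUL @i8  | RAW r0
6. sll.ALU st.MEM @i9,i10  | pair
7. mul.MUL and.ALU @i11,i12  | pair
8. add.ALU @i13  | tail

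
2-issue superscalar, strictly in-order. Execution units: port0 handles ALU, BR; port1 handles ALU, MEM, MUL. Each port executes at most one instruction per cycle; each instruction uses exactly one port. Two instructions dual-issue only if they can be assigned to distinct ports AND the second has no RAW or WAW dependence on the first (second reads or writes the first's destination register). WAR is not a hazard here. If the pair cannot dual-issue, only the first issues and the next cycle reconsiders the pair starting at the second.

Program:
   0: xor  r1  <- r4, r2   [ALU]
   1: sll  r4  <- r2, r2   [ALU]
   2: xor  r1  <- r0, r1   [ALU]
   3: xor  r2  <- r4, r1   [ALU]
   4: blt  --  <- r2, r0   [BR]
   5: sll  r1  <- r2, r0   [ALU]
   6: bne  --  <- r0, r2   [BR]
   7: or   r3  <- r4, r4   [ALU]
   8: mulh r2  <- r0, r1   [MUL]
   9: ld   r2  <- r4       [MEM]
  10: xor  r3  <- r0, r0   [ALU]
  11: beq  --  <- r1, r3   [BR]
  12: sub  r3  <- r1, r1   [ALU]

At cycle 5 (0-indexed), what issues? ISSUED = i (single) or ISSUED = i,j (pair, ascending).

[0] i0/i1  xor+sll  -- 2-wide
[1] i2  xor  -- RAW r1
[2] i3  xor  -- RAW r2
[3] i4/i5  blt+sll  -- 2-wide
[4] i6/i7  bne+or  -- 2-wide
[5] i8  mulh  -- no-port MUL/MEM
[6] i9/i10  ld+xor  -- 2-wide
[7] i11/i12  beq+sub  -- 2-wide

ISSUED = 8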